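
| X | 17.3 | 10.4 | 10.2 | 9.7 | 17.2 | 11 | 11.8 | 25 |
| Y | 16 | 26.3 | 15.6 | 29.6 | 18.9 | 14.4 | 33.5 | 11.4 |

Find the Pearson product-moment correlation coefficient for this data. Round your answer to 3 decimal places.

-0.569

n = 8, ΣX = 112.6, ΣY = 165.7, ΣX² = 1786.66, ΣY² = 3883.99, ΣXY = 2160.34
nΣXY − ΣXΣY = 17282.72 − 18657.82 = -1375.1
nΣX² − (ΣX)² = 14293.28 − 12678.76 = 1614.52; nΣY² − (ΣY)² = 31071.92 − 27456.49 = 3615.43
r = -1375.1 / √(1614.52 × 3615.43) = -1375.1 / 2416.0265 ≈ -0.569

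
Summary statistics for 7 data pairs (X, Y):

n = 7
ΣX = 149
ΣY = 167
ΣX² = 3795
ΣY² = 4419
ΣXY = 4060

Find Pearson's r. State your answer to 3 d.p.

0.970

r = (nΣXY − ΣXΣY) / √[(nΣX² − (ΣX)²)(nΣY² − (ΣY)²)]
Numerator: 7×4060 − 149×167 = 3537
Denominator: √[(26565 − 22201)(30933 − 27889)] = √[4364 × 3044] = 3644.7244
r = 3537 / 3644.7244 ≈ 0.970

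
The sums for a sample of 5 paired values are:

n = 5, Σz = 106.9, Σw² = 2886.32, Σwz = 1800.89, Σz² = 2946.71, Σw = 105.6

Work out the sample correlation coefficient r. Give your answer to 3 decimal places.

r = (nΣwz − ΣwΣz) / √[(nΣw² − (Σw)²)(nΣz² − (Σz)²)]
Numerator: 5×1800.89 − 105.6×106.9 = -2284.19
Denominator: √[(14431.6 − 11151.36)(14733.55 − 11427.61)] = √[3280.24 × 3305.94] = 3293.0649
r = -2284.19 / 3293.0649 ≈ -0.694

-0.694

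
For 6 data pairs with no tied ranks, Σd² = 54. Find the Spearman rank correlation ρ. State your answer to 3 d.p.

-0.543

ρ = 1 − 6Σd² / [n(n²−1)] = 1 − 6×54 / (6×35)
  = 1 − 324/210 = 1 − 1.5429 ≈ -0.543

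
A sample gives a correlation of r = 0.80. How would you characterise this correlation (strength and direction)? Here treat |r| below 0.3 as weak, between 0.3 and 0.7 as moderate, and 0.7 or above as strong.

strong positive

r = 0.80 > 0 so the relationship is positive.
|r| = 0.80, which falls in the strong range.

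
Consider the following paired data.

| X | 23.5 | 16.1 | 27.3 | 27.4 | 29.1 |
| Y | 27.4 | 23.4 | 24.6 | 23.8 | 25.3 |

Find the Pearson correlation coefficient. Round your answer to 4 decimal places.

n = 5, ΣX = 123.4, ΣY = 124.5, ΣX² = 3154.32, ΣY² = 3110.01, ΣXY = 3080.57
nΣXY − ΣXΣY = 15402.85 − 15363.3 = 39.55
nΣX² − (ΣX)² = 15771.6 − 15227.56 = 544.04; nΣY² − (ΣY)² = 15550.05 − 15500.25 = 49.8
r = 39.55 / √(544.04 × 49.8) = 39.55 / 164.6001 ≈ 0.2403

0.2403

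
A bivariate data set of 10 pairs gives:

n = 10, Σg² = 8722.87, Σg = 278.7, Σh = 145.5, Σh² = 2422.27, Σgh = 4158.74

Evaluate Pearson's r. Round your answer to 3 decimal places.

r = (nΣgh − ΣgΣh) / √[(nΣg² − (Σg)²)(nΣh² − (Σh)²)]
Numerator: 10×4158.74 − 278.7×145.5 = 1036.55
Denominator: √[(87228.7 − 77673.69)(24222.7 − 21170.25)] = √[9555.01 × 3052.45] = 5400.5731
r = 1036.55 / 5400.5731 ≈ 0.192

0.192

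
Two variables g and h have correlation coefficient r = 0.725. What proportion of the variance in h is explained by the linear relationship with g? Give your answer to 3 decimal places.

r² = (0.725)² = 0.526

0.526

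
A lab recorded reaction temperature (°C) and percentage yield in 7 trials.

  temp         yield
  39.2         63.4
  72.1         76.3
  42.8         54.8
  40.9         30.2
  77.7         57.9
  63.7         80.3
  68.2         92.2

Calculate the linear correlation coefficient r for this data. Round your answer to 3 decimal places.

n = 7, Σx = 404.6, Σy = 455.1, Σx² = 24985.92, Σy² = 32057.67, Σxy = 27469.11
nΣxy − ΣxΣy = 192283.77 − 184133.46 = 8150.31
nΣx² − (Σx)² = 174901.44 − 163701.16 = 11200.28; nΣy² − (Σy)² = 224403.69 − 207116.01 = 17287.68
r = 8150.31 / √(11200.28 × 17287.68) = 8150.31 / 13914.9868 ≈ 0.586

0.586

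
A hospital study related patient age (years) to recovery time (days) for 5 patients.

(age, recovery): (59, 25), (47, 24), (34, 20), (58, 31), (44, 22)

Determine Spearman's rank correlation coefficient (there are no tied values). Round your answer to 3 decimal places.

0.900

Rank age: 5, 3, 1, 4, 2
Rank recovery: 4, 3, 1, 5, 2
d = rank(age) − rank(recovery): 1, 0, 0, -1, 0; Σd² = 2
ρ = 1 − 6Σd² / [n(n²−1)] = 1 − 6×2 / (5×24) = 1 − 12/120 ≈ 0.900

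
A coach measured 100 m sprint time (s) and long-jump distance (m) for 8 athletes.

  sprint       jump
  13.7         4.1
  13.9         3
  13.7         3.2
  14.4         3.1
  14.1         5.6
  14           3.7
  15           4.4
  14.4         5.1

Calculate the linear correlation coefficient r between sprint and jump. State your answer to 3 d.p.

0.312

n = 8, Σx = 113.2, Σy = 32.2, Σx² = 1603.12, Σy² = 136.08, Σxy = 456.55
nΣxy − ΣxΣy = 3652.4 − 3645.04 = 7.36
nΣx² − (Σx)² = 12824.96 − 12814.24 = 10.72; nΣy² − (Σy)² = 1088.64 − 1036.84 = 51.8
r = 7.36 / √(10.72 × 51.8) = 7.36 / 23.5647 ≈ 0.312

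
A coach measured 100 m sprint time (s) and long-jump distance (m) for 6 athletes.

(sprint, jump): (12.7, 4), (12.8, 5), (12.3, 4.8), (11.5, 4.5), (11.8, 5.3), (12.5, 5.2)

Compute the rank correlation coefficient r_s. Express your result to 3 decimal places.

-0.086

Rank sprint: 5, 6, 3, 1, 2, 4
Rank jump: 1, 4, 3, 2, 6, 5
d = rank(sprint) − rank(jump): 4, 2, 0, -1, -4, -1; Σd² = 38
ρ = 1 − 6Σd² / [n(n²−1)] = 1 − 6×38 / (6×35) = 1 − 228/210 ≈ -0.086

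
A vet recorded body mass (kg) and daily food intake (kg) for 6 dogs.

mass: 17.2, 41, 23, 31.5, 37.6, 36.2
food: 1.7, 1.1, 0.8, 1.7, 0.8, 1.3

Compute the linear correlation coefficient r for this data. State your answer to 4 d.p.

-0.3499

n = 6, Σx = 186.5, Σy = 7.4, Σx² = 6222.29, Σy² = 9.96, Σxy = 223.43
nΣxy − ΣxΣy = 1340.58 − 1380.1 = -39.52
nΣx² − (Σx)² = 37333.74 − 34782.25 = 2551.49; nΣy² − (Σy)² = 59.76 − 54.76 = 5
r = -39.52 / √(2551.49 × 5) = -39.52 / 112.9489 ≈ -0.3499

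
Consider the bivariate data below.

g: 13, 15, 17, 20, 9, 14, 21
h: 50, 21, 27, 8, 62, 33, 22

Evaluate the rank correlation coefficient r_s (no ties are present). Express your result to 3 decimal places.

-0.821

Rank g: 2, 4, 5, 6, 1, 3, 7
Rank h: 6, 2, 4, 1, 7, 5, 3
d = rank(g) − rank(h): -4, 2, 1, 5, -6, -2, 4; Σd² = 102
ρ = 1 − 6Σd² / [n(n²−1)] = 1 − 6×102 / (7×48) = 1 − 612/336 ≈ -0.821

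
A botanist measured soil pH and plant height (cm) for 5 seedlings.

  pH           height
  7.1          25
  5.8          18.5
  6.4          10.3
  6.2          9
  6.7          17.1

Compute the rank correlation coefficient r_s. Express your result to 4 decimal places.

Rank pH: 5, 1, 3, 2, 4
Rank height: 5, 4, 2, 1, 3
d = rank(pH) − rank(height): 0, -3, 1, 1, 1; Σd² = 12
ρ = 1 − 6Σd² / [n(n²−1)] = 1 − 6×12 / (5×24) = 1 − 72/120 ≈ 0.4000

0.4000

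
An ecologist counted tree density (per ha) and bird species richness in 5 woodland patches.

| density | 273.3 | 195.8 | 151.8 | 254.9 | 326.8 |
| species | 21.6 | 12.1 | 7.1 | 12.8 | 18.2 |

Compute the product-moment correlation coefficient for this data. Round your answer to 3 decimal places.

0.839

n = 5, Σx = 1202.6, Σy = 71.8, Σx² = 307846.02, Σy² = 1158.46, Σxy = 18560.72
nΣxy − ΣxΣy = 92803.6 − 86346.68 = 6456.92
nΣx² − (Σx)² = 1539230.1 − 1446246.76 = 92983.34; nΣy² − (Σy)² = 5792.3 − 5155.24 = 637.06
r = 6456.92 / √(92983.34 × 637.06) = 6456.92 / 7696.4905 ≈ 0.839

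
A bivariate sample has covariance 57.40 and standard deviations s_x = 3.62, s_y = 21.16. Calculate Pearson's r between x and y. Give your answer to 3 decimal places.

0.749

r = Cov(x,y) / (s_x · s_y) = 57.40 / (3.62 × 21.16)
  = 57.40 / 76.5992 ≈ 0.749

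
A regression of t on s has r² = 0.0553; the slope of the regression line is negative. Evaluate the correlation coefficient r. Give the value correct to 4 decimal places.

|r| = √0.0553 = 0.2352
The association is negative, so r = −0.2352.

-0.2352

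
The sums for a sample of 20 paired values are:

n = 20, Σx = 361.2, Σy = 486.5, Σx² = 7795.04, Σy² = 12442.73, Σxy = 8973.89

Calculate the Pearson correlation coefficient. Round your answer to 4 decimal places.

0.2133

r = (nΣxy − ΣxΣy) / √[(nΣx² − (Σx)²)(nΣy² − (Σy)²)]
Numerator: 20×8973.89 − 361.2×486.5 = 3754
Denominator: √[(155900.8 − 130465.44)(248854.6 − 236682.25)] = √[25435.36 × 12172.35] = 17595.6843
r = 3754 / 17595.6843 ≈ 0.2133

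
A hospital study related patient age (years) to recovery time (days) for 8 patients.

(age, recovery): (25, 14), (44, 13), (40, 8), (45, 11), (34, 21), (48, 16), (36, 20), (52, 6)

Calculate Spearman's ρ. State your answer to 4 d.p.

Rank age: 1, 5, 4, 6, 2, 7, 3, 8
Rank recovery: 5, 4, 2, 3, 8, 6, 7, 1
d = rank(age) − rank(recovery): -4, 1, 2, 3, -6, 1, -4, 7; Σd² = 132
ρ = 1 − 6Σd² / [n(n²−1)] = 1 − 6×132 / (8×63) = 1 − 792/504 ≈ -0.5714

-0.5714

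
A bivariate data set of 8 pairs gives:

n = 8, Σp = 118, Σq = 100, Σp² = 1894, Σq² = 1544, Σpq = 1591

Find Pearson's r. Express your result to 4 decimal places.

0.5460

r = (nΣpq − ΣpΣq) / √[(nΣp² − (Σp)²)(nΣq² − (Σq)²)]
Numerator: 8×1591 − 118×100 = 928
Denominator: √[(15152 − 13924)(12352 − 10000)] = √[1228 × 2352] = 1699.4870
r = 928 / 1699.4870 ≈ 0.5460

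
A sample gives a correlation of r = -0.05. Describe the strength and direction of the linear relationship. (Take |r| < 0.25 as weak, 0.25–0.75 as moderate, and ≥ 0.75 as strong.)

r = -0.05 < 0 so the relationship is negative.
|r| = 0.05, which falls in the weak range.

weak negative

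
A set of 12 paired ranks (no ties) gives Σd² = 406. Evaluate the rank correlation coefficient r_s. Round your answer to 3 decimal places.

ρ = 1 − 6Σd² / [n(n²−1)] = 1 − 6×406 / (12×143)
  = 1 − 2436/1716 = 1 − 1.4196 ≈ -0.420

-0.420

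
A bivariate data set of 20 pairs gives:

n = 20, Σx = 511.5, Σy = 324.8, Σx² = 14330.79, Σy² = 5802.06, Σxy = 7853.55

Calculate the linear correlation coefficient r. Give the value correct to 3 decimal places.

-0.558

r = (nΣxy − ΣxΣy) / √[(nΣx² − (Σx)²)(nΣy² − (Σy)²)]
Numerator: 20×7853.55 − 511.5×324.8 = -9064.2
Denominator: √[(286615.8 − 261632.25)(116041.2 − 105495.04)] = √[24983.55 × 10546.16] = 16232.0829
r = -9064.2 / 16232.0829 ≈ -0.558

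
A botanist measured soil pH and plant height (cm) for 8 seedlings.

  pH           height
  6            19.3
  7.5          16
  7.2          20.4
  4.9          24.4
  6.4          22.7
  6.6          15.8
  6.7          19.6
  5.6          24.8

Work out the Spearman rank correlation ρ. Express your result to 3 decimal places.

Rank pH: 3, 8, 7, 1, 4, 5, 6, 2
Rank height: 3, 2, 5, 7, 6, 1, 4, 8
d = rank(pH) − rank(height): 0, 6, 2, -6, -2, 4, 2, -6; Σd² = 136
ρ = 1 − 6Σd² / [n(n²−1)] = 1 − 6×136 / (8×63) = 1 − 816/504 ≈ -0.619

-0.619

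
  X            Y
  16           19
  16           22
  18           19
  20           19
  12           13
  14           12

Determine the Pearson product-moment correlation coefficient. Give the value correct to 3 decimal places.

0.683

n = 6, ΣX = 96, ΣY = 104, ΣX² = 1576, ΣY² = 1880, ΣXY = 1702
nΣXY − ΣXΣY = 10212 − 9984 = 228
nΣX² − (ΣX)² = 9456 − 9216 = 240; nΣY² − (ΣY)² = 11280 − 10816 = 464
r = 228 / √(240 × 464) = 228 / 333.7065 ≈ 0.683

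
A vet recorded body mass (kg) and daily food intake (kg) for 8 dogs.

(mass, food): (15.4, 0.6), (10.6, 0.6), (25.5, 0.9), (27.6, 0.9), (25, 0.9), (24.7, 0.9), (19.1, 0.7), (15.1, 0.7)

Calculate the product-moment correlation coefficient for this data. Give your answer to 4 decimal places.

0.9529

n = 8, Σx = 163, Σy = 6.2, Σx² = 3589.44, Σy² = 4.94, Σxy = 132.06
nΣxy − ΣxΣy = 1056.48 − 1010.6 = 45.88
nΣx² − (Σx)² = 28715.52 − 26569 = 2146.52; nΣy² − (Σy)² = 39.52 − 38.44 = 1.08
r = 45.88 / √(2146.52 × 1.08) = 45.88 / 48.1481 ≈ 0.9529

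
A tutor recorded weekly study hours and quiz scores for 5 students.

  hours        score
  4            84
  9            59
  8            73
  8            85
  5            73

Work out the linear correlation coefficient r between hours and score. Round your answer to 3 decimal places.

n = 5, Σx = 34, Σy = 374, Σx² = 250, Σy² = 28420, Σxy = 2496
nΣxy − ΣxΣy = 12480 − 12716 = -236
nΣx² − (Σx)² = 1250 − 1156 = 94; nΣy² − (Σy)² = 142100 − 139876 = 2224
r = -236 / √(94 × 2224) = -236 / 457.2264 ≈ -0.516

-0.516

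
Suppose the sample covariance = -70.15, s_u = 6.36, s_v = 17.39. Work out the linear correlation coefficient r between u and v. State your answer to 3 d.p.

r = Cov(u,v) / (s_u · s_v) = -70.15 / (6.36 × 17.39)
  = -70.15 / 110.6004 ≈ -0.634

-0.634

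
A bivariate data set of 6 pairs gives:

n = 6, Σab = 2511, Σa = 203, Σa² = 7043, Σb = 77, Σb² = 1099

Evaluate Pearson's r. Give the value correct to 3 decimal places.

r = (nΣab − ΣaΣb) / √[(nΣa² − (Σa)²)(nΣb² − (Σb)²)]
Numerator: 6×2511 − 203×77 = -565
Denominator: √[(42258 − 41209)(6594 − 5929)] = √[1049 × 665] = 835.2155
r = -565 / 835.2155 ≈ -0.676

-0.676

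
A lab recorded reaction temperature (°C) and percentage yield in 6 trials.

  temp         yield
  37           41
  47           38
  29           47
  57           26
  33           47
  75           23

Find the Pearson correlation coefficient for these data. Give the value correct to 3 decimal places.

n = 6, Σx = 278, Σy = 222, Σx² = 14382, Σy² = 8748, Σxy = 9424
nΣxy − ΣxΣy = 56544 − 61716 = -5172
nΣx² − (Σx)² = 86292 − 77284 = 9008; nΣy² − (Σy)² = 52488 − 49284 = 3204
r = -5172 / √(9008 × 3204) = -5172 / 5372.3023 ≈ -0.963

-0.963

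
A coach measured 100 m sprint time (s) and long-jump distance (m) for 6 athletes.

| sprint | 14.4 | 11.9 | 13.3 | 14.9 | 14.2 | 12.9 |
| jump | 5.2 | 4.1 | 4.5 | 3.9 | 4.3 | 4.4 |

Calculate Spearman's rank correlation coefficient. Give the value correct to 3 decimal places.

-0.029

Rank sprint: 5, 1, 3, 6, 4, 2
Rank jump: 6, 2, 5, 1, 3, 4
d = rank(sprint) − rank(jump): -1, -1, -2, 5, 1, -2; Σd² = 36
ρ = 1 − 6Σd² / [n(n²−1)] = 1 − 6×36 / (6×35) = 1 − 216/210 ≈ -0.029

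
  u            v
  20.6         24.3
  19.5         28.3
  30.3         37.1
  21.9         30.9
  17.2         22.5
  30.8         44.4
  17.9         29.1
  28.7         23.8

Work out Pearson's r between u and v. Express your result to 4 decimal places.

0.6609

n = 8, Σu = 186.9, Σv = 240.4, Σu² = 4590.89, Σv² = 7613.46, Σuv = 5811.74
nΣuv − ΣuΣv = 46493.92 − 44930.76 = 1563.16
nΣu² − (Σu)² = 36727.12 − 34931.61 = 1795.51; nΣv² − (Σv)² = 60907.68 − 57792.16 = 3115.52
r = 1563.16 / √(1795.51 × 3115.52) = 1563.16 / 2365.1527 ≈ 0.6609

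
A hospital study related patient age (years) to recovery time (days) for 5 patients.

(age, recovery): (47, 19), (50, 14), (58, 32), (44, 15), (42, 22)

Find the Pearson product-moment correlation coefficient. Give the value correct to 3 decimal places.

0.644

n = 5, Σx = 241, Σy = 102, Σx² = 11773, Σy² = 2290, Σxy = 5033
nΣxy − ΣxΣy = 25165 − 24582 = 583
nΣx² − (Σx)² = 58865 − 58081 = 784; nΣy² − (Σy)² = 11450 − 10404 = 1046
r = 583 / √(784 × 1046) = 583 / 905.5739 ≈ 0.644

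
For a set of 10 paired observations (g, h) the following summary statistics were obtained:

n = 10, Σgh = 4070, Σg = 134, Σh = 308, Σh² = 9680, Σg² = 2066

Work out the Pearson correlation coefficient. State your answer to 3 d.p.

r = (nΣgh − ΣgΣh) / √[(nΣg² − (Σg)²)(nΣh² − (Σh)²)]
Numerator: 10×4070 − 134×308 = -572
Denominator: √[(20660 − 17956)(96800 − 94864)] = √[2704 × 1936] = 2288.0000
r = -572 / 2288.0000 ≈ -0.250

-0.250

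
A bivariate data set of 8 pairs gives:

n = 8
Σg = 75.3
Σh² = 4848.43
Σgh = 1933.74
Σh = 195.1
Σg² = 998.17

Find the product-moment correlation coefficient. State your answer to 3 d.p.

0.602

r = (nΣgh − ΣgΣh) / √[(nΣg² − (Σg)²)(nΣh² − (Σh)²)]
Numerator: 8×1933.74 − 75.3×195.1 = 778.89
Denominator: √[(7985.36 − 5670.09)(38787.44 − 38064.01)] = √[2315.27 × 723.43] = 1294.1931
r = 778.89 / 1294.1931 ≈ 0.602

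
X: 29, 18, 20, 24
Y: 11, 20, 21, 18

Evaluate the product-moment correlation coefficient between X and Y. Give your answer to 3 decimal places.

n = 4, ΣX = 91, ΣY = 70, ΣX² = 2141, ΣY² = 1286, ΣXY = 1531
nΣXY − ΣXΣY = 6124 − 6370 = -246
nΣX² − (ΣX)² = 8564 − 8281 = 283; nΣY² − (ΣY)² = 5144 − 4900 = 244
r = -246 / √(283 × 244) = -246 / 262.7775 ≈ -0.936

-0.936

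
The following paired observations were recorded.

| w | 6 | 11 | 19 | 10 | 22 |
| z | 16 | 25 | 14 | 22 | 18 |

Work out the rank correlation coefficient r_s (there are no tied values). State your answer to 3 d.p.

-0.100

Rank w: 1, 3, 4, 2, 5
Rank z: 2, 5, 1, 4, 3
d = rank(w) − rank(z): -1, -2, 3, -2, 2; Σd² = 22
ρ = 1 − 6Σd² / [n(n²−1)] = 1 − 6×22 / (5×24) = 1 − 132/120 ≈ -0.100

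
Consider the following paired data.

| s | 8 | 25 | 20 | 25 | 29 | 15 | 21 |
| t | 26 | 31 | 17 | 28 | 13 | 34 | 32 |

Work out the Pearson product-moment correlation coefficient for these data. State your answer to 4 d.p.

-0.3430

n = 7, Σs = 143, Σt = 181, Σs² = 3221, Σt² = 5059, Σst = 3582
nΣst − ΣsΣt = 25074 − 25883 = -809
nΣs² − (Σs)² = 22547 − 20449 = 2098; nΣt² − (Σt)² = 35413 − 32761 = 2652
r = -809 / √(2098 × 2652) = -809 / 2358.7912 ≈ -0.3430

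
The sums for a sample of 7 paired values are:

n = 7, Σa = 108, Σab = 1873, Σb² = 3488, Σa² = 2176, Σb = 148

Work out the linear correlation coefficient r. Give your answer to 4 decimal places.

r = (nΣab − ΣaΣb) / √[(nΣa² − (Σa)²)(nΣb² − (Σb)²)]
Numerator: 7×1873 − 108×148 = -2873
Denominator: √[(15232 − 11664)(24416 − 21904)] = √[3568 × 2512] = 2993.7963
r = -2873 / 2993.7963 ≈ -0.9597

-0.9597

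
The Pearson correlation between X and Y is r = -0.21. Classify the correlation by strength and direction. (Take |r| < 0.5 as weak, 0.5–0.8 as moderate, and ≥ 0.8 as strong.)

weak negative

r = -0.21 < 0 so the relationship is negative.
|r| = 0.21, which falls in the weak range.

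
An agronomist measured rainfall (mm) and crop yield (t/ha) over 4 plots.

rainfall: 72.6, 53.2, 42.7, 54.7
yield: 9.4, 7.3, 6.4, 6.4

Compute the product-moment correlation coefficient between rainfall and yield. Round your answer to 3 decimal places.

n = 4, Σx = 223.2, Σy = 29.5, Σx² = 12916.38, Σy² = 223.57, Σxy = 1694.16
nΣxy − ΣxΣy = 6776.64 − 6584.4 = 192.24
nΣx² − (Σx)² = 51665.52 − 49818.24 = 1847.28; nΣy² − (Σy)² = 894.28 − 870.25 = 24.03
r = 192.24 / √(1847.28 × 24.03) = 192.24 / 210.6897 ≈ 0.912

0.912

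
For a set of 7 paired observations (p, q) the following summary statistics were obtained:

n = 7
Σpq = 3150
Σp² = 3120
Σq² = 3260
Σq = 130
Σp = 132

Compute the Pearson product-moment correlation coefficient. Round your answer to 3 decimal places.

r = (nΣpq − ΣpΣq) / √[(nΣp² − (Σp)²)(nΣq² − (Σq)²)]
Numerator: 7×3150 − 132×130 = 4890
Denominator: √[(21840 − 17424)(22820 − 16900)] = √[4416 × 5920] = 5112.9952
r = 4890 / 5112.9952 ≈ 0.956

0.956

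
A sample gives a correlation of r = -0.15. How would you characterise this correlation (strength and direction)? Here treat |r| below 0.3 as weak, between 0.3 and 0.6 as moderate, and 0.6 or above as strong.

r = -0.15 < 0 so the relationship is negative.
|r| = 0.15, which falls in the weak range.

weak negative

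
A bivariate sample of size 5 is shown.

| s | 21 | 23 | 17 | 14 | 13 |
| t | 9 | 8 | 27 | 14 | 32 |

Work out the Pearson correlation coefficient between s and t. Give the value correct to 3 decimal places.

-0.742

n = 5, Σs = 88, Σt = 90, Σs² = 1624, Σt² = 2094, Σst = 1444
nΣst − ΣsΣt = 7220 − 7920 = -700
nΣs² − (Σs)² = 8120 − 7744 = 376; nΣt² − (Σt)² = 10470 − 8100 = 2370
r = -700 / √(376 × 2370) = -700 / 943.9915 ≈ -0.742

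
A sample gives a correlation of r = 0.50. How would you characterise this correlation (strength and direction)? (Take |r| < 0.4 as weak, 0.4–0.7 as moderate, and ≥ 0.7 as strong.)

r = 0.50 > 0 so the relationship is positive.
|r| = 0.50, which falls in the moderate range.

moderate positive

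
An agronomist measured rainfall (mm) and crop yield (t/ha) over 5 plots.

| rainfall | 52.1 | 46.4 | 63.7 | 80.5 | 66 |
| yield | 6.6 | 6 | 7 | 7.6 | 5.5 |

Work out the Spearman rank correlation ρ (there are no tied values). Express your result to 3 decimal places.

0.400

Rank rainfall: 2, 1, 3, 5, 4
Rank yield: 3, 2, 4, 5, 1
d = rank(rainfall) − rank(yield): -1, -1, -1, 0, 3; Σd² = 12
ρ = 1 − 6Σd² / [n(n²−1)] = 1 − 6×12 / (5×24) = 1 − 72/120 ≈ 0.400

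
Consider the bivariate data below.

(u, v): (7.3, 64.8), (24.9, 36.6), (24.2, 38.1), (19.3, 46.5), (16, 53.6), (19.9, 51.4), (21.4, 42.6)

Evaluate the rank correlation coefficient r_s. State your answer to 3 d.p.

-0.964

Rank u: 1, 7, 6, 3, 2, 4, 5
Rank v: 7, 1, 2, 4, 6, 5, 3
d = rank(u) − rank(v): -6, 6, 4, -1, -4, -1, 2; Σd² = 110
ρ = 1 − 6Σd² / [n(n²−1)] = 1 − 6×110 / (7×48) = 1 − 660/336 ≈ -0.964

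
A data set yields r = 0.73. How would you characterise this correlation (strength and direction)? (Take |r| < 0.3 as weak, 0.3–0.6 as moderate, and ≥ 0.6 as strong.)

r = 0.73 > 0 so the relationship is positive.
|r| = 0.73, which falls in the strong range.

strong positive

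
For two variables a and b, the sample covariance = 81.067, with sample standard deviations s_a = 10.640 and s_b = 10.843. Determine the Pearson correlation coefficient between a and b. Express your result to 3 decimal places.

r = Cov(a,b) / (s_a · s_b) = 81.067 / (10.640 × 10.843)
  = 81.067 / 115.3695 ≈ 0.703

0.703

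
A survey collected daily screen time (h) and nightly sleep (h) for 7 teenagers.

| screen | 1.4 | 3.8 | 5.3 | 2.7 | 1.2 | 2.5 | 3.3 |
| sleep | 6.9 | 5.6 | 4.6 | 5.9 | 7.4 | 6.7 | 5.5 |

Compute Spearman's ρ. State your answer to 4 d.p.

-0.9643

Rank screen: 2, 6, 7, 4, 1, 3, 5
Rank sleep: 6, 3, 1, 4, 7, 5, 2
d = rank(screen) − rank(sleep): -4, 3, 6, 0, -6, -2, 3; Σd² = 110
ρ = 1 − 6Σd² / [n(n²−1)] = 1 − 6×110 / (7×48) = 1 − 660/336 ≈ -0.9643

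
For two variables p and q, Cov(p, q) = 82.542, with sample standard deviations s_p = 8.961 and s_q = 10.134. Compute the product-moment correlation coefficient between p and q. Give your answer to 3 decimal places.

0.909

r = Cov(p,q) / (s_p · s_q) = 82.542 / (8.961 × 10.134)
  = 82.542 / 90.8108 ≈ 0.909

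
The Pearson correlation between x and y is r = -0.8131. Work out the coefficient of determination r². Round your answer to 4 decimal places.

r² = (-0.8131)² = 0.6611

0.6611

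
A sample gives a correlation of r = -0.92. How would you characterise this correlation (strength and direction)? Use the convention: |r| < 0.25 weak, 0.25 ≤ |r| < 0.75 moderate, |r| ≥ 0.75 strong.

strong negative

r = -0.92 < 0 so the relationship is negative.
|r| = 0.92, which falls in the strong range.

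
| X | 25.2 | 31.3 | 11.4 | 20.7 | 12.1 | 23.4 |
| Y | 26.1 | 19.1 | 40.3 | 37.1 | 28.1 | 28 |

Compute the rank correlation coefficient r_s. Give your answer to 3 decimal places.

Rank X: 5, 6, 1, 3, 2, 4
Rank Y: 2, 1, 6, 5, 4, 3
d = rank(X) − rank(Y): 3, 5, -5, -2, -2, 1; Σd² = 68
ρ = 1 − 6Σd² / [n(n²−1)] = 1 − 6×68 / (6×35) = 1 − 408/210 ≈ -0.943

-0.943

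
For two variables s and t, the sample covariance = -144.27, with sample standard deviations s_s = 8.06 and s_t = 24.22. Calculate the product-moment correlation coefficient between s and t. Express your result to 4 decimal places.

-0.7390

r = Cov(s,t) / (s_s · s_t) = -144.27 / (8.06 × 24.22)
  = -144.27 / 195.2132 ≈ -0.7390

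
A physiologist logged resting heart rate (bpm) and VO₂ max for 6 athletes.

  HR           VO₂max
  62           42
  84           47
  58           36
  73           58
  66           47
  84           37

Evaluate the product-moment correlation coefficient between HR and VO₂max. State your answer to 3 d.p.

n = 6, Σx = 427, Σy = 267, Σx² = 31005, Σy² = 12211, Σxy = 19084
nΣxy − ΣxΣy = 114504 − 114009 = 495
nΣx² − (Σx)² = 186030 − 182329 = 3701; nΣy² − (Σy)² = 73266 − 71289 = 1977
r = 495 / √(3701 × 1977) = 495 / 2704.9726 ≈ 0.183

0.183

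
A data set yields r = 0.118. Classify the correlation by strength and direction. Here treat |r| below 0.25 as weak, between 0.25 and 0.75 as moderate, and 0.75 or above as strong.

r = 0.118 > 0 so the relationship is positive.
|r| = 0.118, which falls in the weak range.

weak positive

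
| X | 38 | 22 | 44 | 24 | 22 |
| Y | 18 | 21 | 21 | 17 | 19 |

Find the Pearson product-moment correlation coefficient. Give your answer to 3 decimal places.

n = 5, ΣX = 150, ΣY = 96, ΣX² = 4924, ΣY² = 1856, ΣXY = 2896
nΣXY − ΣXΣY = 14480 − 14400 = 80
nΣX² − (ΣX)² = 24620 − 22500 = 2120; nΣY² − (ΣY)² = 9280 − 9216 = 64
r = 80 / √(2120 × 64) = 80 / 368.3477 ≈ 0.217

0.217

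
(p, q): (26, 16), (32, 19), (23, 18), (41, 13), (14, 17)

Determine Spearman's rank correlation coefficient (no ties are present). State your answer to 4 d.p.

-0.3000

Rank p: 3, 4, 2, 5, 1
Rank q: 2, 5, 4, 1, 3
d = rank(p) − rank(q): 1, -1, -2, 4, -2; Σd² = 26
ρ = 1 − 6Σd² / [n(n²−1)] = 1 − 6×26 / (5×24) = 1 − 156/120 ≈ -0.3000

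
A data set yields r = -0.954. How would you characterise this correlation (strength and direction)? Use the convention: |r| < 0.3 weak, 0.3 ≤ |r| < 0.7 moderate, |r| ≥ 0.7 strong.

strong negative

r = -0.954 < 0 so the relationship is negative.
|r| = 0.954, which falls in the strong range.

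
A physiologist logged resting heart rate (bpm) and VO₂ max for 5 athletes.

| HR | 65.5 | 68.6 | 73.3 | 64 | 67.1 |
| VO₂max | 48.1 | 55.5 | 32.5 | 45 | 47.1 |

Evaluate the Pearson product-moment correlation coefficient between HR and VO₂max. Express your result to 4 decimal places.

n = 5, Σx = 338.5, Σy = 228.2, Σx² = 22967.51, Σy² = 10693.52, Σxy = 15380.51
nΣxy − ΣxΣy = 76902.55 − 77245.7 = -343.15
nΣx² − (Σx)² = 114837.55 − 114582.25 = 255.3; nΣy² − (Σy)² = 53467.6 − 52075.24 = 1392.36
r = -343.15 / √(255.3 × 1392.36) = -343.15 / 596.2126 ≈ -0.5755

-0.5755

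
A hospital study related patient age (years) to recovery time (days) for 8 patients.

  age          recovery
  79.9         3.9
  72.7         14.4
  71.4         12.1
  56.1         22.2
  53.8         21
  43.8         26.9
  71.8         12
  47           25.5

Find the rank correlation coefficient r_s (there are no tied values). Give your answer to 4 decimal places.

Rank age: 8, 7, 5, 4, 3, 1, 6, 2
Rank recovery: 1, 4, 3, 6, 5, 8, 2, 7
d = rank(age) − rank(recovery): 7, 3, 2, -2, -2, -7, 4, -5; Σd² = 160
ρ = 1 − 6Σd² / [n(n²−1)] = 1 − 6×160 / (8×63) = 1 − 960/504 ≈ -0.9048

-0.9048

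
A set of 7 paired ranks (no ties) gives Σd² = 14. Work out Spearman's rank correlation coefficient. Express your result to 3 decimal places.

ρ = 1 − 6Σd² / [n(n²−1)] = 1 − 6×14 / (7×48)
  = 1 − 84/336 = 1 − 0.2500 ≈ 0.750

0.750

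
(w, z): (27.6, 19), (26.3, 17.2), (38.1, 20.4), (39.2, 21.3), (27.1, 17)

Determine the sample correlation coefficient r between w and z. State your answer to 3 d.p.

0.925

n = 5, Σw = 158.3, Σz = 94.9, Σw² = 5176.11, Σz² = 1815.69, Σwz = 3049.66
nΣwz − ΣwΣz = 15248.3 − 15022.67 = 225.63
nΣw² − (Σw)² = 25880.55 − 25058.89 = 821.66; nΣz² − (Σz)² = 9078.45 − 9006.01 = 72.44
r = 225.63 / √(821.66 × 72.44) = 225.63 / 243.9694 ≈ 0.925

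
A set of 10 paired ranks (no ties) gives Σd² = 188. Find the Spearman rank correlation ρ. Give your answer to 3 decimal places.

-0.139

ρ = 1 − 6Σd² / [n(n²−1)] = 1 − 6×188 / (10×99)
  = 1 − 1128/990 = 1 − 1.1394 ≈ -0.139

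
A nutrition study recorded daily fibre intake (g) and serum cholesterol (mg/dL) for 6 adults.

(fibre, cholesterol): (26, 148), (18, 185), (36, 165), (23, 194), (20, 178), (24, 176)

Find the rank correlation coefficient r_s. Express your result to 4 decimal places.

Rank fibre: 5, 1, 6, 3, 2, 4
Rank cholesterol: 1, 5, 2, 6, 4, 3
d = rank(fibre) − rank(cholesterol): 4, -4, 4, -3, -2, 1; Σd² = 62
ρ = 1 − 6Σd² / [n(n²−1)] = 1 − 6×62 / (6×35) = 1 − 372/210 ≈ -0.7714

-0.7714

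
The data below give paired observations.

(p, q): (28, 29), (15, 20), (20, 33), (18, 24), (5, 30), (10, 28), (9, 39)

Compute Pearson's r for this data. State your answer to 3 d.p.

n = 7, Σp = 105, Σq = 203, Σp² = 1939, Σq² = 6111, Σpq = 2985
nΣpq − ΣpΣq = 20895 − 21315 = -420
nΣp² − (Σp)² = 13573 − 11025 = 2548; nΣq² − (Σq)² = 42777 − 41209 = 1568
r = -420 / √(2548 × 1568) = -420 / 1998.8156 ≈ -0.210

-0.210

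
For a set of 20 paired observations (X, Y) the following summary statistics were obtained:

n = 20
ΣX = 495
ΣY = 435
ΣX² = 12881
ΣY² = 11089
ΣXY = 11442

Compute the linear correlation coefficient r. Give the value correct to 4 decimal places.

r = (nΣXY − ΣXΣY) / √[(nΣX² − (ΣX)²)(nΣY² − (ΣY)²)]
Numerator: 20×11442 − 495×435 = 13515
Denominator: √[(257620 − 245025)(221780 − 189225)] = √[12595 × 32555] = 20249.2031
r = 13515 / 20249.2031 ≈ 0.6674

0.6674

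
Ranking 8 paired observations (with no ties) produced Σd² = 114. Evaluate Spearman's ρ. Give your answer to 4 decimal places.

-0.3571

ρ = 1 − 6Σd² / [n(n²−1)] = 1 − 6×114 / (8×63)
  = 1 − 684/504 = 1 − 1.35714 ≈ -0.3571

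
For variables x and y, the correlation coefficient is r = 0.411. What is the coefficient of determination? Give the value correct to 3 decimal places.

0.169

r² = (0.411)² = 0.169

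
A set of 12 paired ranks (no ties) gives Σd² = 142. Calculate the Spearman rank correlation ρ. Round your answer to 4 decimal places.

0.5035

ρ = 1 − 6Σd² / [n(n²−1)] = 1 − 6×142 / (12×143)
  = 1 − 852/1716 = 1 − 0.49650 ≈ 0.5035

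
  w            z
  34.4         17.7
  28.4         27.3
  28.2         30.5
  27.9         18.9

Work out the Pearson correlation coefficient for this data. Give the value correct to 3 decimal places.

-0.585

n = 4, Σw = 118.9, Σz = 94.4, Σw² = 3563.57, Σz² = 2346.04, Σwz = 2771.61
nΣwz − ΣwΣz = 11086.44 − 11224.16 = -137.72
nΣw² − (Σw)² = 14254.28 − 14137.21 = 117.07; nΣz² − (Σz)² = 9384.16 − 8911.36 = 472.8
r = -137.72 / √(117.07 × 472.8) = -137.72 / 235.2673 ≈ -0.585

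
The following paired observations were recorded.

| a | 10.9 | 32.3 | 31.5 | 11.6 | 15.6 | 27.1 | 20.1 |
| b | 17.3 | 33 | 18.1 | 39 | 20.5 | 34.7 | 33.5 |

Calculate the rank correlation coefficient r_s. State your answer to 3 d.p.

Rank a: 1, 7, 6, 2, 3, 5, 4
Rank b: 1, 4, 2, 7, 3, 6, 5
d = rank(a) − rank(b): 0, 3, 4, -5, 0, -1, -1; Σd² = 52
ρ = 1 − 6Σd² / [n(n²−1)] = 1 − 6×52 / (7×48) = 1 − 312/336 ≈ 0.071

0.071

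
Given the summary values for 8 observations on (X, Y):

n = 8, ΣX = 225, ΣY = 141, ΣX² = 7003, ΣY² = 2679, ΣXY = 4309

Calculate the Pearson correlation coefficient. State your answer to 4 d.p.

0.9493

r = (nΣXY − ΣXΣY) / √[(nΣX² − (ΣX)²)(nΣY² − (ΣY)²)]
Numerator: 8×4309 − 225×141 = 2747
Denominator: √[(56024 − 50625)(21432 − 19881)] = √[5399 × 1551] = 2893.7604
r = 2747 / 2893.7604 ≈ 0.9493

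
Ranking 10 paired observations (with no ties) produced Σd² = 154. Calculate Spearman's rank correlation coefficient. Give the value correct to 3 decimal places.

ρ = 1 − 6Σd² / [n(n²−1)] = 1 − 6×154 / (10×99)
  = 1 − 924/990 = 1 − 0.9333 ≈ 0.067

0.067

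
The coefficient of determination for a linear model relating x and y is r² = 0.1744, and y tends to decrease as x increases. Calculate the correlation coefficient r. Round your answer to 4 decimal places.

|r| = √0.1744 = 0.4176
The association is negative, so r = −0.4176.

-0.4176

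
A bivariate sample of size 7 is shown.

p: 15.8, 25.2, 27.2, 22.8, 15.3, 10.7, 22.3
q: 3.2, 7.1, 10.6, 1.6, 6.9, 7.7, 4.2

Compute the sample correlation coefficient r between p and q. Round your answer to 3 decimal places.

n = 7, Σp = 139.3, Σq = 41.3, Σp² = 2990.23, Σq² = 300.11, Σpq = 835.9
nΣpq − ΣpΣq = 5851.3 − 5753.09 = 98.21
nΣp² − (Σp)² = 20931.61 − 19404.49 = 1527.12; nΣq² − (Σq)² = 2100.77 − 1705.69 = 395.08
r = 98.21 / √(1527.12 × 395.08) = 98.21 / 776.7461 ≈ 0.126

0.126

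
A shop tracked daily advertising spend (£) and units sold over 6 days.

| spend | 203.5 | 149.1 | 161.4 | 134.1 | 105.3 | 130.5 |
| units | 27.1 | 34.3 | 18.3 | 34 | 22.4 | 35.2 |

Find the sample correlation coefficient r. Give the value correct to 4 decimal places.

n = 6, Σx = 883.9, Σy = 171.3, Σx² = 135794.17, Σy² = 5142.59, Σxy = 25094.32
nΣxy − ΣxΣy = 150565.92 − 151412.07 = -846.15
nΣx² − (Σx)² = 814765.02 − 781279.21 = 33485.81; nΣy² − (Σy)² = 30855.54 − 29343.69 = 1511.85
r = -846.15 / √(33485.81 × 1511.85) = -846.15 / 7115.1614 ≈ -0.1189

-0.1189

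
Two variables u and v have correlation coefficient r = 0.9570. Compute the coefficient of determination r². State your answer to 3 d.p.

0.916

r² = (0.9570)² = 0.916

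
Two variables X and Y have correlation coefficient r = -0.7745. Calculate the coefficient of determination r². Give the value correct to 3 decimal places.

r² = (-0.7745)² = 0.600

0.600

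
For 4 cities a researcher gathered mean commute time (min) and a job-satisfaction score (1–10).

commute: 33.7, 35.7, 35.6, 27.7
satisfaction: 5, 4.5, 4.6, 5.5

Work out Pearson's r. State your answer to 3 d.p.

-0.968

n = 4, Σx = 132.7, Σy = 19.6, Σx² = 4444.83, Σy² = 96.66, Σxy = 645.26
nΣxy − ΣxΣy = 2581.04 − 2600.92 = -19.88
nΣx² − (Σx)² = 17779.32 − 17609.29 = 170.03; nΣy² − (Σy)² = 386.64 − 384.16 = 2.48
r = -19.88 / √(170.03 × 2.48) = -19.88 / 20.5347 ≈ -0.968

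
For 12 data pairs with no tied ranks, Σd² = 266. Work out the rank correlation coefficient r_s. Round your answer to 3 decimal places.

ρ = 1 − 6Σd² / [n(n²−1)] = 1 − 6×266 / (12×143)
  = 1 − 1596/1716 = 1 − 0.9301 ≈ 0.070

0.070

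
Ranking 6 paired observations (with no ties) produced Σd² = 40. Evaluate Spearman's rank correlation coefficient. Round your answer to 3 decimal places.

-0.143

ρ = 1 − 6Σd² / [n(n²−1)] = 1 − 6×40 / (6×35)
  = 1 − 240/210 = 1 − 1.1429 ≈ -0.143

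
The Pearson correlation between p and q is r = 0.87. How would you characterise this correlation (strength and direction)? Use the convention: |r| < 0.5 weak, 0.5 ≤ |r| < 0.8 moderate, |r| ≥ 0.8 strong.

r = 0.87 > 0 so the relationship is positive.
|r| = 0.87, which falls in the strong range.

strong positive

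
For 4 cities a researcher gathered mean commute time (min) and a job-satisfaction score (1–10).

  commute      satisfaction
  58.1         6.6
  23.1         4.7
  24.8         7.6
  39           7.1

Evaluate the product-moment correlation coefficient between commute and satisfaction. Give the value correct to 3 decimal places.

n = 4, Σx = 145, Σy = 26, Σx² = 6045.26, Σy² = 173.82, Σxy = 957.41
nΣxy − ΣxΣy = 3829.64 − 3770 = 59.64
nΣx² − (Σx)² = 24181.04 − 21025 = 3156.04; nΣy² − (Σy)² = 695.28 − 676 = 19.28
r = 59.64 / √(3156.04 × 19.28) = 59.64 / 246.6748 ≈ 0.242

0.242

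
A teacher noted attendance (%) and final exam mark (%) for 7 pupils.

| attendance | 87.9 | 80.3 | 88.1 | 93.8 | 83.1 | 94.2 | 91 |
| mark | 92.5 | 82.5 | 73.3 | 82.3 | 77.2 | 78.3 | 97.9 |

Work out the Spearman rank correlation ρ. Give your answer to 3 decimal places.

-0.036

Rank attendance: 3, 1, 4, 6, 2, 7, 5
Rank mark: 6, 5, 1, 4, 2, 3, 7
d = rank(attendance) − rank(mark): -3, -4, 3, 2, 0, 4, -2; Σd² = 58
ρ = 1 − 6Σd² / [n(n²−1)] = 1 − 6×58 / (7×48) = 1 − 348/336 ≈ -0.036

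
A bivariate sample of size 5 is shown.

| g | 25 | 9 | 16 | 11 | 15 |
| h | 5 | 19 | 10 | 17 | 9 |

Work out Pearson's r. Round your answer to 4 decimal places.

-0.9296

n = 5, Σg = 76, Σh = 60, Σg² = 1308, Σh² = 856, Σgh = 778
nΣgh − ΣgΣh = 3890 − 4560 = -670
nΣg² − (Σg)² = 6540 − 5776 = 764; nΣh² − (Σh)² = 4280 − 3600 = 680
r = -670 / √(764 × 680) = -670 / 720.7774 ≈ -0.9296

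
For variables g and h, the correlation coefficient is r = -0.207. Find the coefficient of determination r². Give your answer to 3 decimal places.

r² = (-0.207)² = 0.043

0.043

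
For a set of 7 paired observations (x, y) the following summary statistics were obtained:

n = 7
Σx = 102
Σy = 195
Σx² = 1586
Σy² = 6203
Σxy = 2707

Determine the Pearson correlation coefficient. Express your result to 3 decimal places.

-0.485

r = (nΣxy − ΣxΣy) / √[(nΣx² − (Σx)²)(nΣy² − (Σy)²)]
Numerator: 7×2707 − 102×195 = -941
Denominator: √[(11102 − 10404)(43421 − 38025)] = √[698 × 5396] = 1940.7236
r = -941 / 1940.7236 ≈ -0.485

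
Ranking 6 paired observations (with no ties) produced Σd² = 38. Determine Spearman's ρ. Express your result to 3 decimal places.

ρ = 1 − 6Σd² / [n(n²−1)] = 1 − 6×38 / (6×35)
  = 1 − 228/210 = 1 − 1.0857 ≈ -0.086

-0.086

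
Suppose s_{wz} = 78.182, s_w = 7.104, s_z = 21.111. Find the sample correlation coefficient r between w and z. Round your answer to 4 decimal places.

r = Cov(w,z) / (s_w · s_z) = 78.182 / (7.104 × 21.111)
  = 78.182 / 149.9725 ≈ 0.5213

0.5213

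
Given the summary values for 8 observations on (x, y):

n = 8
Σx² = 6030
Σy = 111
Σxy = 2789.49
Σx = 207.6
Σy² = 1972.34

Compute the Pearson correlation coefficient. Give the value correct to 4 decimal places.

-0.1726

r = (nΣxy − ΣxΣy) / √[(nΣx² − (Σx)²)(nΣy² − (Σy)²)]
Numerator: 8×2789.49 − 207.6×111 = -727.68
Denominator: √[(48240 − 43097.76)(15778.72 − 12321)] = √[5142.24 × 3457.72] = 4216.6843
r = -727.68 / 4216.6843 ≈ -0.1726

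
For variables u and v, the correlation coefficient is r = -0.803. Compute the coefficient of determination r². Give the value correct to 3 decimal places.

0.645

r² = (-0.803)² = 0.645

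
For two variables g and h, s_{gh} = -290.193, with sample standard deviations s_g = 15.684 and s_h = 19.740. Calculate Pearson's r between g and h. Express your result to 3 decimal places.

r = Cov(g,h) / (s_g · s_h) = -290.193 / (15.684 × 19.740)
  = -290.193 / 309.6022 ≈ -0.937

-0.937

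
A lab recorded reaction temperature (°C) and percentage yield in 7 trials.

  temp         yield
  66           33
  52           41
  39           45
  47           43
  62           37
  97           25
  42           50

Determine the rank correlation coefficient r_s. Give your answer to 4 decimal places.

Rank temp: 6, 4, 1, 3, 5, 7, 2
Rank yield: 2, 4, 6, 5, 3, 1, 7
d = rank(temp) − rank(yield): 4, 0, -5, -2, 2, 6, -5; Σd² = 110
ρ = 1 − 6Σd² / [n(n²−1)] = 1 − 6×110 / (7×48) = 1 − 660/336 ≈ -0.9643

-0.9643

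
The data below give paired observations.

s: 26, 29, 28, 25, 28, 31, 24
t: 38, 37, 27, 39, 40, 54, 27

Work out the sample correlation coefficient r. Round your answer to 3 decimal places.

n = 7, Σs = 191, Σt = 262, Σs² = 5247, Σt² = 10308, Σst = 7234
nΣst − ΣsΣt = 50638 − 50042 = 596
nΣs² − (Σs)² = 36729 − 36481 = 248; nΣt² − (Σt)² = 72156 − 68644 = 3512
r = 596 / √(248 × 3512) = 596 / 933.2609 ≈ 0.639

0.639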